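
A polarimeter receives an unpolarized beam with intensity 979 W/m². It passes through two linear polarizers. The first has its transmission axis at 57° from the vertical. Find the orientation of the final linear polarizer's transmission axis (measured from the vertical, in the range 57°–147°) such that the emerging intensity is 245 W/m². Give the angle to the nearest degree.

Unpolarized light through the first polarizer → I₁ = ½ I₀, now polarized at 57°.
Target fraction: 245 / 979 W/m² = 0.2503 of I₀.
Need I₂/I₀ = 0.2503, so cos²(θ − 57°) = 0.2503 / 0.5 = 0.5005.
θ − 57° = arccos(√0.5005) = 45.0°, giving θ ≈ 57 + 45.0 = 102.0°.

θ ≈ 102°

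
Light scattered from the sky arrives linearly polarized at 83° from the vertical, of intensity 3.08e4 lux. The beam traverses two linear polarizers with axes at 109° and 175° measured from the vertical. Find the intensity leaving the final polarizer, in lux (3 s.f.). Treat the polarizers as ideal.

I₁ = 3.08e4 lux · cos²(26°) = 2.488e+04 lux.
I₂ = I₁ · cos²(66°) = 2.488e+04 · 0.1654 = 4116 lux.

I ≈ 4120 lux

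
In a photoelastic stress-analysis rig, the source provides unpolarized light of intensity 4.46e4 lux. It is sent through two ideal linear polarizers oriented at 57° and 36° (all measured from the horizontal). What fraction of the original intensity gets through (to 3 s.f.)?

I/I₀ ≈ 0.436

Unpolarized light through the first polarizer → I₁ = 4.46e4 lux/2 = 2.23e+04 lux, polarized at 57°.
I₂ = I₁ · cos²(21°) = 2.23e+04 · 0.8716 = 1.944e+04 lux.
Transmitted fraction = 0.4358.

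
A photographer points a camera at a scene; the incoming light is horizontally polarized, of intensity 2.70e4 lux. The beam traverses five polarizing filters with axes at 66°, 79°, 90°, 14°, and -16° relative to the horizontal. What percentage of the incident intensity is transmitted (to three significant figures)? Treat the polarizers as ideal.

≈ 0.664%

I₁ = 2.70e4 lux · cos²(66°) = 4467 lux.
I₂ = I₁ · cos²(13°) = 4467 · 0.9494 = 4241 lux.
I₃ = I₂ · cos²(11°) = 4241 · 0.9636 = 4086 lux.
I₄ = I₃ · cos²(76°) = 4086 · 0.05853 = 239.2 lux.
I₅ = I₄ · cos²(30°) = 239.2 · 0.75 = 179.4 lux.
That is 0.6643% of the incident intensity.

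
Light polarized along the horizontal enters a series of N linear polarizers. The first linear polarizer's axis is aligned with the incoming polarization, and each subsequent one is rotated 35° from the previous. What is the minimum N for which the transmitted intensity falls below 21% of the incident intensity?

N = 5

First polarizer is aligned with the polarization: full transmission.
Each further stage multiplies by cos²(35°) = 0.671.
After N polarizers: T = 0.671^(N−1). Require T < 0.21 ⇒ N−1 > ln(0.21)/ln(0.671) = 3.91, so N−1 ≥ 4 and N = 5.
Check: N=5 gives T = 0.2027 < 0.21; N=4 gives T = 0.3021.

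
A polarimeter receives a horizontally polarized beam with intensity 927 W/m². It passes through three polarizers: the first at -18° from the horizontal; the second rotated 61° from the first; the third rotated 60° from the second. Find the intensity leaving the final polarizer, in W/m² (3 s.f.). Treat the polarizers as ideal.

I₁ = 927 W/m² · cos²(18°) = 838.5 W/m².
I₂ = I₁ · cos²(61°) = 838.5 · 0.235 = 197.1 W/m².
I₃ = I₂ · cos²(60°) = 197.1 · 0.25 = 49.27 W/m².

I ≈ 49.3 W/m²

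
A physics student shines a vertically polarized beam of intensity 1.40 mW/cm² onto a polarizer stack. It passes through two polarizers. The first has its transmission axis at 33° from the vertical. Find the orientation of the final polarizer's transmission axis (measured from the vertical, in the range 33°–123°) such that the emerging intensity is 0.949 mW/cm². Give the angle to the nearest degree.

θ ≈ 44°

I₁ = I₀ cos²(33° − 0°) = I₀ cos²(33°) = 0.7034 I₀.
Target fraction: 0.949 / 1.40 mW/cm² = 0.6779 of I₀.
Need I₂/I₀ = 0.6779, so cos²(θ − 33°) = 0.6779 / 0.7034 = 0.9637.
θ − 33° = arccos(√0.9637) = 11.0°, giving θ ≈ 33 + 11.0 = 44.0°.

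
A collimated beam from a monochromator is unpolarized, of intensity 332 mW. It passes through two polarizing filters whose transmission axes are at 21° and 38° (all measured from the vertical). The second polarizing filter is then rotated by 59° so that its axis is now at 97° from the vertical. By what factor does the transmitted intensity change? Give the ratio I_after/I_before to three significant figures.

Before rotation:
Unpolarized light through the first polarizer → I₁ = ½ I₀, now polarized at 21°.
I₂ = I₁ cos²(38° − 21°) = 0.5 I₀ · cos²(17°) = 0.4573 I₀.
After rotation:
Unpolarized light through the first polarizer → I₁ = ½ I₀, now polarized at 21°.
I₂ = I₁ cos²(97° − 21°) = 0.5 I₀ · cos²(76°) = 0.02926 I₀.
Ratio = 0.02926 / 0.4573 = 0.064.

I_new/I_old ≈ 0.0640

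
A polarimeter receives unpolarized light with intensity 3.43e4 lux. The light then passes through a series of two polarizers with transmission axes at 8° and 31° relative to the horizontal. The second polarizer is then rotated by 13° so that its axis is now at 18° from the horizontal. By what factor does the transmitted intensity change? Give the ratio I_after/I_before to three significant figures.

I_new/I_old ≈ 1.14

Before rotation:
Unpolarized light through the first polarizer → I₁ = ½ I₀, now polarized at 8°.
I₂ = I₁ cos²(31° − 8°) = 0.5 I₀ · cos²(23°) = 0.4237 I₀.
After rotation:
Unpolarized light through the first polarizer → I₁ = ½ I₀, now polarized at 8°.
I₂ = I₁ cos²(18° − 8°) = 0.5 I₀ · cos²(10°) = 0.4849 I₀.
Ratio = 0.4849 / 0.4237 = 1.145.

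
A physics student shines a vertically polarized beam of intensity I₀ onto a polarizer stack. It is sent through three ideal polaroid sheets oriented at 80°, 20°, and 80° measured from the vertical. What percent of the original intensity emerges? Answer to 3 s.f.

I₁ = I₀ cos²(80° − 0°) = I₀ cos²(80°) = 0.03015 I₀.
I₂ = I₁ cos²(20° − 80°) = 0.03015 I₀ · cos²(60°) = 0.007538 I₀.
I₃ = I₂ cos²(80° − 20°) = 0.007538 I₀ · cos²(60°) = 0.001885 I₀.
That is 0.1885% of the incident intensity.

≈ 0.188%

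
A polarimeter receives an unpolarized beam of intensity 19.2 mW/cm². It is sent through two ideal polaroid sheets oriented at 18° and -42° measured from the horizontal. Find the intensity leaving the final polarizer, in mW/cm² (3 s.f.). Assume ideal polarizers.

I ≈ 2.40 mW/cm²

Unpolarized light through the first polarizer → I₁ = 19.2 mW/cm²/2 = 9.6 mW/cm², polarized at 18°.
I₂ = I₁ · cos²(60°) = 9.6 · 0.25 = 2.4 mW/cm².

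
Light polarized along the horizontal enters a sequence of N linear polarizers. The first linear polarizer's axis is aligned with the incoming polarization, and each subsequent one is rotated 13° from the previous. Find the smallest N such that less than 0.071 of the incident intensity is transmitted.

First polarizer is aligned with the polarization: full transmission.
Each further stage multiplies by cos²(13°) = 0.9494.
After N polarizers: T = 0.9494^(N−1). Require T < 0.071 ⇒ N−1 > ln(0.071)/ln(0.9494) = 50.94, so N−1 ≥ 51 and N = 52.
Check: N=52 gives T = 0.07077 < 0.071; N=51 gives T = 0.07454.

N = 52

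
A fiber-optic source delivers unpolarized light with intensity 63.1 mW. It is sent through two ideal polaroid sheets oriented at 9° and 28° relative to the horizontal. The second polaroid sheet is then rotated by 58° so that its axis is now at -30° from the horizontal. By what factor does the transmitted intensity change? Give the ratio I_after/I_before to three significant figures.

I_new/I_old ≈ 0.676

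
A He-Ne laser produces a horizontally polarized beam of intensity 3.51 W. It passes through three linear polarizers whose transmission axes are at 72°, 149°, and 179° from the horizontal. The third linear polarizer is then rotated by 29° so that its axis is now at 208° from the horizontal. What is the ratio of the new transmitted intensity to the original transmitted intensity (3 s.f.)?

I_new/I_old ≈ 0.354

Before rotation:
I₁ = I₀ cos²(72° − 0°) = I₀ cos²(72°) = 0.09549 I₀.
I₂ = I₁ cos²(149° − 72°) = 0.09549 I₀ · cos²(77°) = 0.004832 I₀.
I₃ = I₂ cos²(179° − 149°) = 0.004832 I₀ · cos²(30°) = 0.003624 I₀.
After rotation:
I₁ = I₀ cos²(72° − 0°) = I₀ cos²(72°) = 0.09549 I₀.
I₂ = I₁ cos²(149° − 72°) = 0.09549 I₀ · cos²(77°) = 0.004832 I₀.
I₃ = I₂ cos²(208° − 149°) = 0.004832 I₀ · cos²(59°) = 0.001282 I₀.
Ratio = 0.001282 / 0.003624 = 0.3537.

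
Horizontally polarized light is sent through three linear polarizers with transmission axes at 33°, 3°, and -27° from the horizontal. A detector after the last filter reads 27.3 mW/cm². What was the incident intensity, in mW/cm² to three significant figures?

I₁ = I₀ cos²(33° − 0°) = I₀ cos²(33°) = 0.7034 I₀.
I₂ = I₁ cos²(3° − 33°) = 0.7034 I₀ · cos²(30°) = 0.5275 I₀.
I₃ = I₂ cos²(-27° − 3°) = 0.5275 I₀ · cos²(30°) = 0.3956 I₀.
So 27.3 mW/cm² = 0.3956 I₀, giving I₀ = 27.3/0.3956 = 69 mW/cm².

I₀ ≈ 69.0 mW/cm²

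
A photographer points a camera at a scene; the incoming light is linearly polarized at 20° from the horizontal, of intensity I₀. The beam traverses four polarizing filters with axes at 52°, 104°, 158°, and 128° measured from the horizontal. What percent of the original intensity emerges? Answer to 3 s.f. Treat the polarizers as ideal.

≈ 7.06%

By Malus's law, I₁ = I₀ cos²(52° − 20°) = I₀ cos²(32°) = 0.7192 I₀.
I₂ = I₁ cos²(104° − 52°) = 0.7192 I₀ · cos²(52°) = 0.2726 I₀.
I₃ = I₂ cos²(158° − 104°) = 0.2726 I₀ · cos²(54°) = 0.09418 I₀.
I₄ = I₃ cos²(128° − 158°) = 0.09418 I₀ · cos²(30°) = 0.07064 I₀.
That is 7.064% of the incident intensity.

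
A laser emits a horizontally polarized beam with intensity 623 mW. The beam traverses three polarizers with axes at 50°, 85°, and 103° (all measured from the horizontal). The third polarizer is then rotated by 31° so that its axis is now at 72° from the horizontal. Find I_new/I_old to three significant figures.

I_new/I_old ≈ 1.05

Before rotation:
I₁ = I₀ cos²(50° − 0°) = I₀ cos²(50°) = 0.4132 I₀.
I₂ = I₁ cos²(85° − 50°) = 0.4132 I₀ · cos²(35°) = 0.2772 I₀.
I₃ = I₂ cos²(103° − 85°) = 0.2772 I₀ · cos²(18°) = 0.2508 I₀.
After rotation:
I₁ = I₀ cos²(50° − 0°) = I₀ cos²(50°) = 0.4132 I₀.
I₂ = I₁ cos²(85° − 50°) = 0.4132 I₀ · cos²(35°) = 0.2772 I₀.
I₃ = I₂ cos²(72° − 85°) = 0.2772 I₀ · cos²(13°) = 0.2632 I₀.
Ratio = 0.2632 / 0.2508 = 1.05.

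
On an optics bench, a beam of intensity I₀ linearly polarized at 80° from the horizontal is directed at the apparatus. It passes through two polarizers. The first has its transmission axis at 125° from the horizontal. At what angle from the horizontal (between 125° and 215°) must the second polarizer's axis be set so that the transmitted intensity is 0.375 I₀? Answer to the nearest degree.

θ ≈ 155°

By Malus's law, I₁ = I₀ cos²(125° − 80°) = I₀ cos²(45°) = 0.5 I₀.
Need I₂/I₀ = 0.375, so cos²(θ − 125°) = 0.375 / 0.5 = 0.75.
θ − 125° = arccos(√0.75) = 30.0°, giving θ ≈ 125 + 30.0 = 155.0°.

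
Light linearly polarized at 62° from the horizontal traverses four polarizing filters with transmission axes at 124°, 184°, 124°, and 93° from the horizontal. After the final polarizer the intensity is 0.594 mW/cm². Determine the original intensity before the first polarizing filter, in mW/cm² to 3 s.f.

I₀ ≈ 58.7 mW/cm²

I₁ = I₀ cos²(124° − 62°) = I₀ cos²(62°) = 0.2204 I₀.
I₂ = I₁ cos²(184° − 124°) = 0.2204 I₀ · cos²(60°) = 0.0551 I₀.
I₃ = I₂ cos²(124° − 184°) = 0.0551 I₀ · cos²(60°) = 0.01378 I₀.
I₄ = I₃ cos²(93° − 124°) = 0.01378 I₀ · cos²(31°) = 0.01012 I₀.
So 0.594 mW/cm² = 0.01012 I₀, giving I₀ = 0.594/0.01012 = 58.69 mW/cm².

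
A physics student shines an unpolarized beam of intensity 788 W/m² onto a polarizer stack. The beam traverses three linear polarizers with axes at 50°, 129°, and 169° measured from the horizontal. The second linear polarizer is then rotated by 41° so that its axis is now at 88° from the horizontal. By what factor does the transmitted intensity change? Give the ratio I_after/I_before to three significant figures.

I_new/I_old ≈ 0.711

Before rotation:
Unpolarized light through the first polarizer → I₁ = ½ I₀, now polarized at 50°.
I₂ = I₁ cos²(129° − 50°) = 0.5 I₀ · cos²(79°) = 0.0182 I₀.
I₃ = I₂ cos²(169° − 129°) = 0.0182 I₀ · cos²(40°) = 0.01068 I₀.
After rotation:
Unpolarized light through the first polarizer → I₁ = ½ I₀, now polarized at 50°.
I₂ = I₁ cos²(88° − 50°) = 0.5 I₀ · cos²(38°) = 0.3105 I₀.
I₃ = I₂ cos²(169° − 88°) = 0.3105 I₀ · cos²(81°) = 0.007598 I₀.
Ratio = 0.007598 / 0.01068 = 0.7113.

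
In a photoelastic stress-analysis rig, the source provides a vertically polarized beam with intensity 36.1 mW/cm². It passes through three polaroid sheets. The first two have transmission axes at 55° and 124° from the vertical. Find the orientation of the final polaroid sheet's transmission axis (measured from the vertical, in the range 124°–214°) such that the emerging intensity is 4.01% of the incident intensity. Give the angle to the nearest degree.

I₁ = I₀ cos²(55° − 0°) = I₀ cos²(55°) = 0.329 I₀.
I₂ = I₁ cos²(124° − 55°) = 0.329 I₀ · cos²(69°) = 0.04225 I₀.
Need I₃/I₀ = 0.0401, so cos²(θ − 124°) = 0.0401 / 0.04225 = 0.9491.
θ − 124° = arccos(√0.9491) = 13.0°, giving θ ≈ 124 + 13.0 = 137.0°.

θ ≈ 137°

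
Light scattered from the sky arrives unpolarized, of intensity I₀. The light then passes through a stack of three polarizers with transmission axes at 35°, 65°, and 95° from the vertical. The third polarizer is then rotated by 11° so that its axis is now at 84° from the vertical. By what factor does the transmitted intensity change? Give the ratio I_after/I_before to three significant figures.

Before rotation:
Unpolarized light through the first polarizer → I₁ = ½ I₀, now polarized at 35°.
I₂ = I₁ cos²(65° − 35°) = 0.5 I₀ · cos²(30°) = 0.375 I₀.
I₃ = I₂ cos²(95° − 65°) = 0.375 I₀ · cos²(30°) = 0.2813 I₀.
After rotation:
Unpolarized light through the first polarizer → I₁ = ½ I₀, now polarized at 35°.
I₂ = I₁ cos²(65° − 35°) = 0.5 I₀ · cos²(30°) = 0.375 I₀.
I₃ = I₂ cos²(84° − 65°) = 0.375 I₀ · cos²(19°) = 0.3353 I₀.
Ratio = 0.3353 / 0.2813 = 1.192.

I_new/I_old ≈ 1.19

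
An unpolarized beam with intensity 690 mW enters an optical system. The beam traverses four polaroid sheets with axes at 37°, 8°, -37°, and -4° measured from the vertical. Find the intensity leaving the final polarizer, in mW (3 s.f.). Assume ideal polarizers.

Unpolarized light through the first polarizer → I₁ = 690 mW/2 = 345 mW, polarized at 37°.
I₂ = I₁ · cos²(29°) = 345 · 0.765 = 263.9 mW.
I₃ = I₂ · cos²(45°) = 263.9 · 0.5 = 132 mW.
I₄ = I₃ · cos²(33°) = 132 · 0.7034 = 92.81 mW.

I ≈ 92.8 mW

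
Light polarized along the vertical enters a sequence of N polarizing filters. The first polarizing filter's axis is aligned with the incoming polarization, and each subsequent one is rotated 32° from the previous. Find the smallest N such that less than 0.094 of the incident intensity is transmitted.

N = 9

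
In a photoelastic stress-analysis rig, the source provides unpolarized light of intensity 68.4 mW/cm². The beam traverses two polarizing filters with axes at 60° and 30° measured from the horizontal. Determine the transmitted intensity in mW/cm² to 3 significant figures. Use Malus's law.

Unpolarized light through the first polarizer → I₁ = 68.4 mW/cm²/2 = 34.2 mW/cm², polarized at 60°.
I₂ = I₁ · cos²(30°) = 34.2 · 0.75 = 25.65 mW/cm².

I ≈ 25.7 mW/cm²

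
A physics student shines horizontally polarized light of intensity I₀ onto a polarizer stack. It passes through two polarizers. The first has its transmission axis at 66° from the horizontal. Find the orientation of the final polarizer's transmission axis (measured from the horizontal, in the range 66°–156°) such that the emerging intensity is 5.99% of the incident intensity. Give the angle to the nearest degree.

θ ≈ 119°

I₁ = I₀ cos²(66° − 0°) = I₀ cos²(66°) = 0.1654 I₀.
Need I₂/I₀ = 0.0599, so cos²(θ − 66°) = 0.0599 / 0.1654 = 0.3621.
θ − 66° = arccos(√0.3621) = 53.0°, giving θ ≈ 66 + 53.0 = 119.0°.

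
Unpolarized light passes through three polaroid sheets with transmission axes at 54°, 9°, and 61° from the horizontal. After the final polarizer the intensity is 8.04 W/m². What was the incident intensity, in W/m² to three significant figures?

I₀ ≈ 84.8 W/m²

Unpolarized light through the first polarizer → I₁ = ½ I₀, now polarized at 54°.
I₂ = I₁ cos²(9° − 54°) = 0.5 I₀ · cos²(45°) = 0.25 I₀.
I₃ = I₂ cos²(61° − 9°) = 0.25 I₀ · cos²(52°) = 0.09476 I₀.
So 8.04 W/m² = 0.09476 I₀, giving I₀ = 8.04/0.09476 = 84.85 W/m².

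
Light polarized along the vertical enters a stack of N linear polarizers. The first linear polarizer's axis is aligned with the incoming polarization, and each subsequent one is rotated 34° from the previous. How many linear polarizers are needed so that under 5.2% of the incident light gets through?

First polarizer is aligned with the polarization: full transmission.
Each further stage multiplies by cos²(34°) = 0.6873.
After N polarizers: T = 0.6873^(N−1). Require T < 0.052 ⇒ N−1 > ln(0.052)/ln(0.6873) = 7.88, so N−1 ≥ 8 and N = 9.
Check: N=9 gives T = 0.0498 < 0.052; N=8 gives T = 0.07245.

N = 9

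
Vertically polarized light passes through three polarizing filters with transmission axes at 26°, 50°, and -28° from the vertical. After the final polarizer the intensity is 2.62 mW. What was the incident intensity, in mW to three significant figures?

I₁ = I₀ cos²(26° − 0°) = I₀ cos²(26°) = 0.8078 I₀.
I₂ = I₁ cos²(50° − 26°) = 0.8078 I₀ · cos²(24°) = 0.6742 I₀.
I₃ = I₂ cos²(-28° − 50°) = 0.6742 I₀ · cos²(78°) = 0.02914 I₀.
So 2.62 mW = 0.02914 I₀, giving I₀ = 2.62/0.02914 = 89.9 mW.

I₀ ≈ 89.9 mW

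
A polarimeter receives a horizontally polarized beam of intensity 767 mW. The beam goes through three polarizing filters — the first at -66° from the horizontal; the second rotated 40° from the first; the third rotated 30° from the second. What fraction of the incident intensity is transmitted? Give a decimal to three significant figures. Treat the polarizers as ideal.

By Malus's law, I₁ = 767 mW · cos²(66°) = 126.9 mW.
I₂ = I₁ · cos²(40°) = 126.9 · 0.5868 = 74.46 mW.
I₃ = I₂ · cos²(30°) = 74.46 · 0.75 = 55.85 mW.
Transmitted fraction = 0.07281.

I/I₀ ≈ 0.0728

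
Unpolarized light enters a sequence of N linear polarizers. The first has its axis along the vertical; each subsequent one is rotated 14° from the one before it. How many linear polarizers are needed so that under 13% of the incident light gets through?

N = 24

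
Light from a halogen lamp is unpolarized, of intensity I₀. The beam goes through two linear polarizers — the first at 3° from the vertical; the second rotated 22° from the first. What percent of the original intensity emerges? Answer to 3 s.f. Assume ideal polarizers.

Unpolarized light through the first polarizer → I₁ = ½ I₀, now polarized at 3°.
I₂ = I₁ cos²(22°) = 0.5 · 0.8597 I₀ = 0.4298 I₀.
That is 42.98% of the incident intensity.

≈ 43.0%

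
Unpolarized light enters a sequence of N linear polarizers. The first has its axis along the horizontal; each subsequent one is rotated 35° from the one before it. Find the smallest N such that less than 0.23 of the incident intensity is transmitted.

First polarizer halves the unpolarized light: factor 1/2.
Each further stage multiplies by cos²(35°) = 0.671.
After N polarizers: T = 0.5·0.671^(N−1). Require T < 0.23 ⇒ N−1 > ln(0.23/0.5)/ln(0.671) = 1.95, so N−1 ≥ 2 and N = 3.
Check: N=3 gives T = 0.2251 < 0.23; N=2 gives T = 0.3355.

N = 3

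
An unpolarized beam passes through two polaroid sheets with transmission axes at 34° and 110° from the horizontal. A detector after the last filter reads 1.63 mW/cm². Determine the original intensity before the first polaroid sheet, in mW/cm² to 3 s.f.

Unpolarized light through the first polarizer → I₁ = ½ I₀, now polarized at 34°.
I₂ = I₁ cos²(110° − 34°) = 0.5 I₀ · cos²(76°) = 0.02926 I₀.
So 1.63 mW/cm² = 0.02926 I₀, giving I₀ = 1.63/0.02926 = 55.7 mW/cm².

I₀ ≈ 55.7 mW/cm²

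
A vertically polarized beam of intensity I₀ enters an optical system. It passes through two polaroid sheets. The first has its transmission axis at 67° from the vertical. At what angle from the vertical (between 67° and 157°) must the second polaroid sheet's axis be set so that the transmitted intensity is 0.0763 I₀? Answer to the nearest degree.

I₁ = I₀ cos²(67° − 0°) = I₀ cos²(67°) = 0.1527 I₀.
Need I₂/I₀ = 0.0763, so cos²(θ − 67°) = 0.0763 / 0.1527 = 0.4998.
θ − 67° = arccos(√0.4998) = 45.0°, giving θ ≈ 67 + 45.0 = 112.0°.

θ ≈ 112°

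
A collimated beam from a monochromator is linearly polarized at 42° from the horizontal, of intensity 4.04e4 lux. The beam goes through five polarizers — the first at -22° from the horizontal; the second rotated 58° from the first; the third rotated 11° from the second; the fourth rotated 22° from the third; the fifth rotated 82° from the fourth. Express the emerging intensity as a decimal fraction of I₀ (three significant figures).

I/I₀ ≈ 0.000866

I₁ = 4.04e4 lux · cos²(64°) = 7764 lux.
I₂ = I₁ · cos²(58°) = 7764 · 0.2808 = 2180 lux.
I₃ = I₂ · cos²(11°) = 2180 · 0.9636 = 2101 lux.
I₄ = I₃ · cos²(22°) = 2101 · 0.8597 = 1806 lux.
I₅ = I₄ · cos²(82°) = 1806 · 0.01937 = 34.98 lux.
Transmitted fraction = 0.0008658.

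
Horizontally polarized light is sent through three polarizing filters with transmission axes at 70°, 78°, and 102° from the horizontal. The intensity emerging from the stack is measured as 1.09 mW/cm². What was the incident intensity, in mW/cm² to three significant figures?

I₁ = I₀ cos²(70° − 0°) = I₀ cos²(70°) = 0.117 I₀.
I₂ = I₁ cos²(78° − 70°) = 0.117 I₀ · cos²(8°) = 0.1147 I₀.
I₃ = I₂ cos²(102° − 78°) = 0.1147 I₀ · cos²(24°) = 0.09573 I₀.
So 1.09 mW/cm² = 0.09573 I₀, giving I₀ = 1.09/0.09573 = 11.39 mW/cm².

I₀ ≈ 11.4 mW/cm²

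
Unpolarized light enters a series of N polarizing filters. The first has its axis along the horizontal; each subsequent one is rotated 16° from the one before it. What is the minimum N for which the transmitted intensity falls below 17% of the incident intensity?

First polarizer halves the unpolarized light: factor 1/2.
Each further stage multiplies by cos²(16°) = 0.924.
After N polarizers: T = 0.5·0.924^(N−1). Require T < 0.17 ⇒ N−1 > ln(0.17/0.5)/ln(0.924) = 13.65, so N−1 ≥ 14 and N = 15.
Check: N=15 gives T = 0.1654 < 0.17; N=14 gives T = 0.179.

N = 15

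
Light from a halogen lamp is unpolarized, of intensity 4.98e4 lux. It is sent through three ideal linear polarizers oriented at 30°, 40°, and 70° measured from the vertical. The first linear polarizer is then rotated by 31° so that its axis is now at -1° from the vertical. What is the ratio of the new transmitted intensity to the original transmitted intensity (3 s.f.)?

Before rotation:
Unpolarized light through the first polarizer → I₁ = ½ I₀, now polarized at 30°.
I₂ = I₁ cos²(40° − 30°) = 0.5 I₀ · cos²(10°) = 0.4849 I₀.
I₃ = I₂ cos²(70° − 40°) = 0.4849 I₀ · cos²(30°) = 0.3637 I₀.
After rotation:
Unpolarized light through the first polarizer → I₁ = ½ I₀, now polarized at -1°.
I₂ = I₁ cos²(40° + 1°) = 0.5 I₀ · cos²(41°) = 0.2848 I₀.
I₃ = I₂ cos²(70° − 40°) = 0.2848 I₀ · cos²(30°) = 0.2136 I₀.
Ratio = 0.2136 / 0.3637 = 0.5873.

I_new/I_old ≈ 0.587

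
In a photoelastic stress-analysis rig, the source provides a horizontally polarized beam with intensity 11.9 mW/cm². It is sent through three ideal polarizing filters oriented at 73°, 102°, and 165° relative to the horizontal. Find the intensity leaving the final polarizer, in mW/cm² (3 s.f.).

By Malus's law, I₁ = 11.9 mW/cm² · cos²(73°) = 1.017 mW/cm².
I₂ = I₁ · cos²(29°) = 1.017 · 0.765 = 0.7781 mW/cm².
I₃ = I₂ · cos²(63°) = 0.7781 · 0.2061 = 0.1604 mW/cm².

I ≈ 0.160 mW/cm²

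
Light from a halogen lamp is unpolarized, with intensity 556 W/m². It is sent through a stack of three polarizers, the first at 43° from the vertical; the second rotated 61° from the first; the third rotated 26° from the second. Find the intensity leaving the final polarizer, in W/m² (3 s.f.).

Unpolarized light through the first polarizer → I₁ = 556 W/m²/2 = 278 W/m², polarized at 43°.
I₂ = I₁ · cos²(61°) = 278 · 0.235 = 65.34 W/m².
I₃ = I₂ · cos²(26°) = 65.34 · 0.8078 = 52.78 W/m².

I ≈ 52.8 W/m²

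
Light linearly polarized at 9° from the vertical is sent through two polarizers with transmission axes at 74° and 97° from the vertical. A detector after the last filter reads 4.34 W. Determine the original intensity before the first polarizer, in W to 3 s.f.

I₀ ≈ 28.7 W

I₁ = I₀ cos²(74° − 9°) = I₀ cos²(65°) = 0.1786 I₀.
I₂ = I₁ cos²(97° − 74°) = 0.1786 I₀ · cos²(23°) = 0.1513 I₀.
So 4.34 W = 0.1513 I₀, giving I₀ = 4.34/0.1513 = 28.68 W.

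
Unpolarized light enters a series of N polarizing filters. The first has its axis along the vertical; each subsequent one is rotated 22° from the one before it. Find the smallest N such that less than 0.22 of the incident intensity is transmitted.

First polarizer halves the unpolarized light: factor 1/2.
Each further stage multiplies by cos²(22°) = 0.8597.
After N polarizers: T = 0.5·0.8597^(N−1). Require T < 0.22 ⇒ N−1 > ln(0.22/0.5)/ln(0.8597) = 5.43, so N−1 ≥ 6 and N = 7.
Check: N=7 gives T = 0.2018 < 0.22; N=6 gives T = 0.2348.

N = 7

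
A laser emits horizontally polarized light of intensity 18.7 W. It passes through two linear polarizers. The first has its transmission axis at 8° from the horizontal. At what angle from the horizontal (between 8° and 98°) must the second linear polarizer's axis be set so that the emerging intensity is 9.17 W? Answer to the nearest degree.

θ ≈ 53°

By Malus's law, I₁ = I₀ cos²(8° − 0°) = I₀ cos²(8°) = 0.9806 I₀.
Target fraction: 9.17 / 18.7 W = 0.4904 of I₀.
Need I₂/I₀ = 0.4904, so cos²(θ − 8°) = 0.4904 / 0.9806 = 0.5001.
θ − 8° = arccos(√0.5001) = 45.0°, giving θ ≈ 8 + 45.0 = 53.0°.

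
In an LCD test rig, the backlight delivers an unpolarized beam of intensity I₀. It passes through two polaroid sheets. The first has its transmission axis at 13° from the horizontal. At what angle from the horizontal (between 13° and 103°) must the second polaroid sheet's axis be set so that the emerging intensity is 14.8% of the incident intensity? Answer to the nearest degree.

Unpolarized light through the first polarizer → I₁ = ½ I₀, now polarized at 13°.
Need I₂/I₀ = 0.148, so cos²(θ − 13°) = 0.148 / 0.5 = 0.296.
θ − 13° = arccos(√0.296) = 57.0°, giving θ ≈ 13 + 57.0 = 70.0°.

θ ≈ 70°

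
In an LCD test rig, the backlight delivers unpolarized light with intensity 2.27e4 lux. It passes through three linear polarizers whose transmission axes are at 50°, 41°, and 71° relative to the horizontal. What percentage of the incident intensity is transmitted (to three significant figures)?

≈ 36.6%

Unpolarized light through the first polarizer → I₁ = 2.27e4 lux/2 = 1.135e+04 lux, polarized at 50°.
I₂ = I₁ · cos²(9°) = 1.135e+04 · 0.9755 = 1.107e+04 lux.
I₃ = I₂ · cos²(30°) = 1.107e+04 · 0.75 = 8304 lux.
That is 36.58% of the incident intensity.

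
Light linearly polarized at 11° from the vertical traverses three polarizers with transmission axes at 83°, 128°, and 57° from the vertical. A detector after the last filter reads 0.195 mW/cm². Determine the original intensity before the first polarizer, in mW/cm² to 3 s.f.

I₁ = I₀ cos²(83° − 11°) = I₀ cos²(72°) = 0.09549 I₀.
I₂ = I₁ cos²(128° − 83°) = 0.09549 I₀ · cos²(45°) = 0.04775 I₀.
I₃ = I₂ cos²(57° − 128°) = 0.04775 I₀ · cos²(71°) = 0.005061 I₀.
So 0.195 mW/cm² = 0.005061 I₀, giving I₀ = 0.195/0.005061 = 38.53 mW/cm².

I₀ ≈ 38.5 mW/cm²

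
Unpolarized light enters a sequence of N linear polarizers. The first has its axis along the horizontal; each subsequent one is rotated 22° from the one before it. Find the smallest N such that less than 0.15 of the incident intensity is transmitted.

N = 9

First polarizer halves the unpolarized light: factor 1/2.
Each further stage multiplies by cos²(22°) = 0.8597.
After N polarizers: T = 0.5·0.8597^(N−1). Require T < 0.15 ⇒ N−1 > ln(0.15/0.5)/ln(0.8597) = 7.96, so N−1 ≥ 8 and N = 9.
Check: N=9 gives T = 0.1492 < 0.15; N=8 gives T = 0.1735.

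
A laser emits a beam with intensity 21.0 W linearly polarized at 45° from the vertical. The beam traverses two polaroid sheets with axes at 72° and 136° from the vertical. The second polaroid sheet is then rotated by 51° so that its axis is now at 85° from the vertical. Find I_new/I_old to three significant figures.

I_new/I_old ≈ 4.94

Before rotation:
I₁ = I₀ cos²(72° − 45°) = I₀ cos²(27°) = 0.7939 I₀.
I₂ = I₁ cos²(136° − 72°) = 0.7939 I₀ · cos²(64°) = 0.1526 I₀.
After rotation:
I₁ = I₀ cos²(72° − 45°) = I₀ cos²(27°) = 0.7939 I₀.
I₂ = I₁ cos²(85° − 72°) = 0.7939 I₀ · cos²(13°) = 0.7537 I₀.
Ratio = 0.7537 / 0.1526 = 4.94.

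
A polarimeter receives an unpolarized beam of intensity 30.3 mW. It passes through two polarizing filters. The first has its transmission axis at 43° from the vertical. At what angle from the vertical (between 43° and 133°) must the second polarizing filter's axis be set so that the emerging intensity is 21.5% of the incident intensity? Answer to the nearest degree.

θ ≈ 92°

Unpolarized light through the first polarizer → I₁ = ½ I₀, now polarized at 43°.
Need I₂/I₀ = 0.215, so cos²(θ − 43°) = 0.215 / 0.5 = 0.43.
θ − 43° = arccos(√0.43) = 49.0°, giving θ ≈ 43 + 49.0 = 92.0°.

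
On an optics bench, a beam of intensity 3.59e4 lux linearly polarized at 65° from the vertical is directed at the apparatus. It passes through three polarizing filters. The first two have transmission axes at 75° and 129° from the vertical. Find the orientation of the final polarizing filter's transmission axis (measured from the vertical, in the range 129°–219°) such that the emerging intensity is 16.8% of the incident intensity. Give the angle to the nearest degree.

I₁ = I₀ cos²(75° − 65°) = I₀ cos²(10°) = 0.9698 I₀.
I₂ = I₁ cos²(129° − 75°) = 0.9698 I₀ · cos²(54°) = 0.3351 I₀.
Need I₃/I₀ = 0.168, so cos²(θ − 129°) = 0.168 / 0.3351 = 0.5014.
θ − 129° = arccos(√0.5014) = 44.9°, giving θ ≈ 129 + 44.9 = 173.9°.

θ ≈ 174°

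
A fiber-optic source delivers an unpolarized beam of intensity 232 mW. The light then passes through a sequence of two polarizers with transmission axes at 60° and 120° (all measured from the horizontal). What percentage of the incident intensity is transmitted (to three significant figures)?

Unpolarized light through the first polarizer → I₁ = 232 mW/2 = 116 mW, polarized at 60°.
I₂ = I₁ · cos²(60°) = 116 · 0.25 = 29 mW.
That is 12.5% of the incident intensity.

≈ 12.5%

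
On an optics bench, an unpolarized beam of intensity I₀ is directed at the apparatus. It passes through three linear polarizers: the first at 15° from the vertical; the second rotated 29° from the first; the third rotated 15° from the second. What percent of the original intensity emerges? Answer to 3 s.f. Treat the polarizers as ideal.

≈ 35.7%

Unpolarized light through the first polarizer → I₁ = ½ I₀, now polarized at 15°.
I₂ = I₁ cos²(29°) = 0.5 · 0.765 I₀ = 0.3825 I₀.
I₃ = I₂ cos²(15°) = 0.3825 · 0.933 I₀ = 0.3569 I₀.
That is 35.69% of the incident intensity.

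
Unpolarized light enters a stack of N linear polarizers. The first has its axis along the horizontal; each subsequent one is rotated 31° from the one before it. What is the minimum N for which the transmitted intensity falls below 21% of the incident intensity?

N = 4

First polarizer halves the unpolarized light: factor 1/2.
Each further stage multiplies by cos²(31°) = 0.7347.
After N polarizers: T = 0.5·0.7347^(N−1). Require T < 0.21 ⇒ N−1 > ln(0.21/0.5)/ln(0.7347) = 2.81, so N−1 ≥ 3 and N = 4.
Check: N=4 gives T = 0.1983 < 0.21; N=3 gives T = 0.2699.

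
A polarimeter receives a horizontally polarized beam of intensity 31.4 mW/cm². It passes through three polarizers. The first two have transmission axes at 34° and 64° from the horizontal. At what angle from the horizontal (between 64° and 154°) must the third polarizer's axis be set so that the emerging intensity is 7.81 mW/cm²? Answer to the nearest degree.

θ ≈ 110°

By Malus's law, I₁ = I₀ cos²(34° − 0°) = I₀ cos²(34°) = 0.6873 I₀.
I₂ = I₁ cos²(64° − 34°) = 0.6873 I₀ · cos²(30°) = 0.5155 I₀.
Target fraction: 7.81 / 31.4 mW/cm² = 0.2487 of I₀.
Need I₃/I₀ = 0.2487, so cos²(θ − 64°) = 0.2487 / 0.5155 = 0.4825.
θ − 64° = arccos(√0.4825) = 46.0°, giving θ ≈ 64 + 46.0 = 110.0°.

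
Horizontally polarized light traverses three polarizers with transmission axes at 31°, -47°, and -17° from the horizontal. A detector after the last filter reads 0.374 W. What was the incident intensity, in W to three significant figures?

I₁ = I₀ cos²(31° − 0°) = I₀ cos²(31°) = 0.7347 I₀.
I₂ = I₁ cos²(-47° − 31°) = 0.7347 I₀ · cos²(78°) = 0.03176 I₀.
I₃ = I₂ cos²(-17° + 47°) = 0.03176 I₀ · cos²(30°) = 0.02382 I₀.
So 0.374 W = 0.02382 I₀, giving I₀ = 0.374/0.02382 = 15.7 W.

I₀ ≈ 15.7 W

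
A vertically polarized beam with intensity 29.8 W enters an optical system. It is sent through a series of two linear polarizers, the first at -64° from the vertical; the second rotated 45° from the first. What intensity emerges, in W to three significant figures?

I ≈ 2.86 W

I₁ = 29.8 W · cos²(64°) = 5.727 W.
I₂ = I₁ · cos²(45°) = 5.727 · 0.5 = 2.863 W.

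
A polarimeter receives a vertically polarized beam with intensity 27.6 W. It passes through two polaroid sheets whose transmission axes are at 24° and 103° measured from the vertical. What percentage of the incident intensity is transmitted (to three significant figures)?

I₁ = 27.6 W · cos²(24°) = 23.03 W.
I₂ = I₁ · cos²(79°) = 23.03 · 0.03641 = 0.8386 W.
That is 3.038% of the incident intensity.

≈ 3.04%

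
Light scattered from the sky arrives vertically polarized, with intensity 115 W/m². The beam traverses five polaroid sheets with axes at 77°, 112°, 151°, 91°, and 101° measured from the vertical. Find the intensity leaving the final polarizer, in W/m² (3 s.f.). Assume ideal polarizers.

I ≈ 0.572 W/m²

By Malus's law, I₁ = 115 W/m² · cos²(77°) = 5.819 W/m².
I₂ = I₁ · cos²(35°) = 5.819 · 0.671 = 3.905 W/m².
I₃ = I₂ · cos²(39°) = 3.905 · 0.604 = 2.358 W/m².
I₄ = I₃ · cos²(60°) = 2.358 · 0.25 = 0.5896 W/m².
I₅ = I₄ · cos²(10°) = 0.5896 · 0.9698 = 0.5718 W/m².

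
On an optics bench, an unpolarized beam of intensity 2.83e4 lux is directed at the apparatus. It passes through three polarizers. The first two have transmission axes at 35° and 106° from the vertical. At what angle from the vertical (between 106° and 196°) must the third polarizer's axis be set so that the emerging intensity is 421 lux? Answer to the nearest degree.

Unpolarized light through the first polarizer → I₁ = ½ I₀, now polarized at 35°.
I₂ = I₁ cos²(106° − 35°) = 0.5 I₀ · cos²(71°) = 0.053 I₀.
Target fraction: 421 / 2.83e4 lux = 0.01488 of I₀.
Need I₃/I₀ = 0.01488, so cos²(θ − 106°) = 0.01488 / 0.053 = 0.2807.
θ − 106° = arccos(√0.2807) = 58.0°, giving θ ≈ 106 + 58.0 = 164.0°.

θ ≈ 164°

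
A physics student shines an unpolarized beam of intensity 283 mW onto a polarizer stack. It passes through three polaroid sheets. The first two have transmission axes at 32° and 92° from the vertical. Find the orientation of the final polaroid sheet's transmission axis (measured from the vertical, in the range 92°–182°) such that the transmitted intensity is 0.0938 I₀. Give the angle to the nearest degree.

θ ≈ 122°

Unpolarized light through the first polarizer → I₁ = ½ I₀, now polarized at 32°.
I₂ = I₁ cos²(92° − 32°) = 0.5 I₀ · cos²(60°) = 0.125 I₀.
Need I₃/I₀ = 0.0938, so cos²(θ − 92°) = 0.0938 / 0.125 = 0.7504.
θ − 92° = arccos(√0.7504) = 30.0°, giving θ ≈ 92 + 30.0 = 122.0°.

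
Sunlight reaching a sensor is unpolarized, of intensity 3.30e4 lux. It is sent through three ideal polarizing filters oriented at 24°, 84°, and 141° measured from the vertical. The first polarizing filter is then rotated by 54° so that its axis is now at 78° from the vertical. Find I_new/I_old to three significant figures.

Before rotation:
Unpolarized light through the first polarizer → I₁ = ½ I₀, now polarized at 24°.
I₂ = I₁ cos²(84° − 24°) = 0.5 I₀ · cos²(60°) = 0.125 I₀.
I₃ = I₂ cos²(141° − 84°) = 0.125 I₀ · cos²(57°) = 0.03708 I₀.
After rotation:
Unpolarized light through the first polarizer → I₁ = ½ I₀, now polarized at 78°.
I₂ = I₁ cos²(84° − 78°) = 0.5 I₀ · cos²(6°) = 0.4945 I₀.
I₃ = I₂ cos²(141° − 84°) = 0.4945 I₀ · cos²(57°) = 0.1467 I₀.
Ratio = 0.1467 / 0.03708 = 3.956.

I_new/I_old ≈ 3.96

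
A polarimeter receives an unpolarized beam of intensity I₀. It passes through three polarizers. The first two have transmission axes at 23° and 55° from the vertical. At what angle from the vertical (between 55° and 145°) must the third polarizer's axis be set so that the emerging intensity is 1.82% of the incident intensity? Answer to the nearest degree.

Unpolarized light through the first polarizer → I₁ = ½ I₀, now polarized at 23°.
I₂ = I₁ cos²(55° − 23°) = 0.5 I₀ · cos²(32°) = 0.3596 I₀.
Need I₃/I₀ = 0.0182, so cos²(θ − 55°) = 0.0182 / 0.3596 = 0.05061.
θ − 55° = arccos(√0.05061) = 77.0°, giving θ ≈ 55 + 77.0 = 132.0°.

θ ≈ 132°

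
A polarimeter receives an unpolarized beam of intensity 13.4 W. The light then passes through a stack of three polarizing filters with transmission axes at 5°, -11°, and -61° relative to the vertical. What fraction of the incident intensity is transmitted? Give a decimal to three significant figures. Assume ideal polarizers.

Unpolarized light through the first polarizer → I₁ = 13.4 W/2 = 6.7 W, polarized at 5°.
I₂ = I₁ · cos²(16°) = 6.7 · 0.924 = 6.191 W.
I₃ = I₂ · cos²(50°) = 6.191 · 0.4132 = 2.558 W.
Transmitted fraction = 0.1909.

I/I₀ ≈ 0.191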